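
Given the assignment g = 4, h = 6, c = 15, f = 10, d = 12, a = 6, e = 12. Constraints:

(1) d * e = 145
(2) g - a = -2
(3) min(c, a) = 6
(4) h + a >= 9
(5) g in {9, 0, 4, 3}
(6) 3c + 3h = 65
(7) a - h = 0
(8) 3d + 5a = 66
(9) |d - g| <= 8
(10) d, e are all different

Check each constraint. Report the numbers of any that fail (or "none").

(1) d * e = 12 * 12 = 144, not 145 — fails.
(2) g - a = 4 - 6 = -2 — holds.
(3) min(15, 6) = 6 — holds.
(4) h + a = 6 + 6 = 12; 12 ≥ 9 — holds.
(5) g = 4 is in {9, 0, 4, 3} — holds.
(6) 3c + 3h = 3(15) + 3(6) = 63, not 65 — fails.
(7) a - h = 6 - 6 = 0 — holds.
(8) 3d + 5a = 3(12) + 5(6) = 66 — holds.
(9) |12 - 4| = 8; 8 ≤ 8 — holds.
(10) d = e = 12, not all different — fails.

Violated: 1, 6, and 10.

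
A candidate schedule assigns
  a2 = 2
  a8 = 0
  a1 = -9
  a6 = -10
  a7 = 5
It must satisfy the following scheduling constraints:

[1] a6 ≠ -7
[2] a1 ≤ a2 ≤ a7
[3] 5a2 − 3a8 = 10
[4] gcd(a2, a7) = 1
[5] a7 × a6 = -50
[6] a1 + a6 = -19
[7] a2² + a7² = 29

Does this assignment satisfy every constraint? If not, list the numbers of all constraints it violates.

[1] a6 = -10, and -10 ≠ -7 — holds.
[2] values -9 ≤ 2 ≤ 5 — holds.
[3] 5a2 − 3a8 = 5(2) − 3(0) = 10 — holds.
[4] gcd(2, 5) = 1 — holds.
[5] a7 × a6 = 5 × (-10) = -50 — holds.
[6] a1 + a6 = -9 + (-10) = -19 — holds.
[7] a2² + a7² = 2² + 5² = 4 + 25 = 29 — holds.

None — every constraint holds.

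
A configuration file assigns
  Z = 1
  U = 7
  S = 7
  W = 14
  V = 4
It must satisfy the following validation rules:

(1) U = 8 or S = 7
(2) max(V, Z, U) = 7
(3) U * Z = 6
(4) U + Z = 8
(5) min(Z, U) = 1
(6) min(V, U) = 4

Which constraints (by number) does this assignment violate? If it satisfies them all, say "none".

(1) U = 7 ≠ 8, but S = 7 = 7 (second disjunct)  yes
(2) max(4, 1, 7) = 7  yes
(3) U * Z = 7 * 1 = 7, not 6  no
(4) U + Z = 7 + 1 = 8  yes
(5) min(1, 7) = 1  yes
(6) min(4, 7) = 4  yes

Violated: 3.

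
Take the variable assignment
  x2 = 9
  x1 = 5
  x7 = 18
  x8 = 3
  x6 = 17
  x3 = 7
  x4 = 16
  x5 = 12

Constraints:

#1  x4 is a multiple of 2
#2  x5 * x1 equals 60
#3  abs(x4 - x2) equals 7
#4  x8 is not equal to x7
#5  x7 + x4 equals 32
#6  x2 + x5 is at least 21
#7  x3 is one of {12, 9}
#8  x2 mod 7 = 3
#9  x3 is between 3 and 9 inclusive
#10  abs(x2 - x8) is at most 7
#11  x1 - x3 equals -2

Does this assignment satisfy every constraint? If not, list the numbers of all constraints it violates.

Constraints 5, 7, and 8 do not hold.

#1 16 / 2 = 8, so 2 divides 16  true
#2 x5 * x1 = 12 * 5 = 60  true
#3 abs(16 - 9) = 7  true
#4 x8 = 3, x7 = 18; distinct  true
#5 x7 + x4 = 18 + 16 = 34, not 32  false
#6 x2 + x5 = 9 + 12 = 21; 21 ≥ 21  true
#7 x3 = 7 is not in {12, 9}  false
#8 9 mod 7 = 2, not 3  false
#9 x3 = 7 lies in [3, 9]  true
#10 abs(9 - 3) = 6; 6 ≤ 7  true
#11 x1 - x3 = 5 - 7 = -2  true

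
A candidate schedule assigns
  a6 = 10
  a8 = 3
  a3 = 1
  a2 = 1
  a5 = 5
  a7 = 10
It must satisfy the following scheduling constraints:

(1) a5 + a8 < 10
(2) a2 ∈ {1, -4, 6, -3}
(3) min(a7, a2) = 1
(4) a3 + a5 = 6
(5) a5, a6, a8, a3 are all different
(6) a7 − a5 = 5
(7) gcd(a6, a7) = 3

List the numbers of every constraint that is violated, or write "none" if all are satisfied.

(1) a5 + a8 = 5 + 3 = 8; 8 < 10 — OK.
(2) a2 = 1 is in {1, -4, 6, -3} — OK.
(3) min(10, 1) = 1 — OK.
(4) a3 + a5 = 1 + 5 = 6 — OK.
(5) values 5, 10, 3, 1 are pairwise distinct — OK.
(6) a7 − a5 = 10 − 5 = 5 — OK.
(7) gcd(10, 10) = 10, not 3 — violated.

No — constraint 7 is not satisfied.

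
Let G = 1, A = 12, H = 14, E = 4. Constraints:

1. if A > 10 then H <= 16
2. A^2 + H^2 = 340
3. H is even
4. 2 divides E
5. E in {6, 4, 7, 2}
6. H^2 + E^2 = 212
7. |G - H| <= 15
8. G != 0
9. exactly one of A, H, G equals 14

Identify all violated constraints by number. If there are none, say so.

1. A = 12 > 10, so we need H ≤ 16; H = 14 ≤ 16  true
2. A^2 + H^2 = 12^2 + 14^2 = 144 + 196 = 340  true
3. H = 14 is even  true
4. 4 / 2 = 2, so 2 divides 4  true
5. E = 4 is in {6, 4, 7, 2}  true
6. H^2 + E^2 = 14^2 + 4^2 = 196 + 16 = 212  true
7. |1 - 14| = 13; 13 ≤ 15  true
8. G = 1, and 1 ≠ 0  true
9. A=12, H=14, G=1; 1 of them equals 14  true

All constraints are satisfied.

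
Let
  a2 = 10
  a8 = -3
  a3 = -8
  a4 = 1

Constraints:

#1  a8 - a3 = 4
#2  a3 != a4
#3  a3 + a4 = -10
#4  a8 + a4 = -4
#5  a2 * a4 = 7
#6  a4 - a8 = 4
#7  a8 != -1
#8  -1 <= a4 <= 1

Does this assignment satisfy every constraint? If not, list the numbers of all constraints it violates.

#1 a8 - a3 = -3 - (-8) = 5, not 4 — does not hold.
#2 a3 = -8, a4 = 1; distinct — holds.
#3 a3 + a4 = -8 + 1 = -7, not -10 — does not hold.
#4 a8 + a4 = -3 + 1 = -2, not -4 — does not hold.
#5 a2 * a4 = 10 * 1 = 10, not 7 — does not hold.
#6 a4 - a8 = 1 - (-3) = 4 — holds.
#7 a8 = -3, and -3 ≠ -1 — holds.
#8 a4 = 1 lies in [-1, 1] — holds.

No — constraints 1, 3, 4, 5 are not satisfied.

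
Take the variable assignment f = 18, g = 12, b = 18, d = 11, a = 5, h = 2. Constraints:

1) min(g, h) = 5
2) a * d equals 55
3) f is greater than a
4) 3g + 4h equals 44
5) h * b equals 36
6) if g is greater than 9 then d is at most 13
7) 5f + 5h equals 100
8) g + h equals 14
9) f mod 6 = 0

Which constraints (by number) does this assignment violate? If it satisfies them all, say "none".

Constraint 1 does not hold.

1) min(12, 2) = 2, not 5  ✘
2) a * d = 5 * 11 = 55  ✔
3) f = 18, a = 5; 18 > 5  ✔
4) 3g + 4h = 3(12) + 4(2) = 44  ✔
5) h * b = 2 * 18 = 36  ✔
6) g = 12 > 9, so we need d ≤ 13; d = 11 ≤ 13  ✔
7) 5f + 5h = 5(18) + 5(2) = 100  ✔
8) g + h = 12 + 2 = 14  ✔
9) 18 mod 6 = 0  ✔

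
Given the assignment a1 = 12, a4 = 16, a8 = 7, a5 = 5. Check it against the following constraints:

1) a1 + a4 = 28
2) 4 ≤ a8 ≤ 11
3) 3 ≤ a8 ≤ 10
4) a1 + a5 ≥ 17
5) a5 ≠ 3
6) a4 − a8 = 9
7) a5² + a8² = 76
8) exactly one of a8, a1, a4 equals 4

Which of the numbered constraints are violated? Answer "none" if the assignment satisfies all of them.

Constraints 7, 8 do not hold.

1) a1 + a4 = 12 + 16 = 28 — satisfied.
2) a8 = 7 lies in [4, 11] — satisfied.
3) a8 = 7 lies in [3, 10] — satisfied.
4) a1 + a5 = 12 + 5 = 17; 17 ≥ 17 — satisfied.
5) a5 = 5, and 5 ≠ 3 — satisfied.
6) a4 − a8 = 16 − 7 = 9 — satisfied.
7) a5² + a8² = 5² + 7² = 25 + 49 = 74, not 76 — violated.
8) a8=7, a1=12, a4=16; 0 of them equal 4, not exactly one — violated.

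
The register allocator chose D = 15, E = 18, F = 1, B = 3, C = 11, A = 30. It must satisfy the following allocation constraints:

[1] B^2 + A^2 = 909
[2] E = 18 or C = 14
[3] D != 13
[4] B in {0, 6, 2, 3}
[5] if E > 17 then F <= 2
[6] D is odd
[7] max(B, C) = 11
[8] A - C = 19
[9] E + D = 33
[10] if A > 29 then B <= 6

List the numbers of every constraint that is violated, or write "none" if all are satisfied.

[1] B^2 + A^2 = 3^2 + 30^2 = 9 + 900 = 909 — satisfied.
[2] E = 18 = 18 (first disjunct) — satisfied.
[3] D = 15, and 15 ≠ 13 — satisfied.
[4] B = 3 is in {0, 6, 2, 3} — satisfied.
[5] E = 18 > 17, so we need F ≤ 2; F = 1 ≤ 2 — satisfied.
[6] D = 15 is odd — satisfied.
[7] max(3, 11) = 11 — satisfied.
[8] A - C = 30 - 11 = 19 — satisfied.
[9] E + D = 18 + 15 = 33 — satisfied.
[10] A = 30 > 29, so we need B ≤ 6; B = 3 ≤ 6 — satisfied.

None — every constraint holds.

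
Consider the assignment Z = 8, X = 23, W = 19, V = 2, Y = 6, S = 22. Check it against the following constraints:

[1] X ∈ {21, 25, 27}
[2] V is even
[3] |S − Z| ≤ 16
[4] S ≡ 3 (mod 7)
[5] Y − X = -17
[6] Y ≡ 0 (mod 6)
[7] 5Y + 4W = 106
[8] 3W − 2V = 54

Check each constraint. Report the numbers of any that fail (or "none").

The assignment fails constraints 1, 4, and 8.

[1] X = 23 is not in {21, 25, 27} — does not hold.
[2] V = 2 is even — holds.
[3] |22 − 8| = 14; 14 ≤ 16 — holds.
[4] 22 mod 7 = 1, not 3 — does not hold.
[5] Y − X = 6 − 23 = -17 — holds.
[6] 6 mod 6 = 0 — holds.
[7] 5Y + 4W = 5(6) + 4(19) = 106 — holds.
[8] 3W − 2V = 3(19) − 2(2) = 53, not 54 — does not hold.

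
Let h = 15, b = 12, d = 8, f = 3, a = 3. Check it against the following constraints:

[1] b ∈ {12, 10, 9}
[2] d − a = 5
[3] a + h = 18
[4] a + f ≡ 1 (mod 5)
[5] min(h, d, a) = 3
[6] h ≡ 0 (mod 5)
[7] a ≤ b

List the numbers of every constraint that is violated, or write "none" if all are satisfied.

[1] b = 12 is in {12, 10, 9} — OK.
[2] d − a = 8 − 3 = 5 — OK.
[3] a + h = 3 + 15 = 18 — OK.
[4] a + f = 6; 6 mod 5 = 1 — OK.
[5] min(15, 8, 3) = 3 — OK.
[6] 15 mod 5 = 0 — OK.
[7] a = 3, b = 12; 3 ≤ 12 — OK.

No violations.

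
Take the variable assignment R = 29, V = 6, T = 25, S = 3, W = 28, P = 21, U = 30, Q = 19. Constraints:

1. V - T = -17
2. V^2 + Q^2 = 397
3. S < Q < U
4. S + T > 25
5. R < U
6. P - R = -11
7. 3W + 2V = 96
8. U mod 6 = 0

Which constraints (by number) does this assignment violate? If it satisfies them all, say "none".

Constraints 1, 6 are violated.

1. V - T = 6 - 25 = -19, not -17 — does not hold.
2. V^2 + Q^2 = 6^2 + 19^2 = 36 + 361 = 397 — holds.
3. values 3 < 19 < 30 — holds.
4. S + T = 3 + 25 = 28; 28 > 25 — holds.
5. R = 29, U = 30; 29 < 30 — holds.
6. P - R = 21 - 29 = -8, not -11 — does not hold.
7. 3W + 2V = 3(28) + 2(6) = 96 — holds.
8. 30 mod 6 = 0 — holds.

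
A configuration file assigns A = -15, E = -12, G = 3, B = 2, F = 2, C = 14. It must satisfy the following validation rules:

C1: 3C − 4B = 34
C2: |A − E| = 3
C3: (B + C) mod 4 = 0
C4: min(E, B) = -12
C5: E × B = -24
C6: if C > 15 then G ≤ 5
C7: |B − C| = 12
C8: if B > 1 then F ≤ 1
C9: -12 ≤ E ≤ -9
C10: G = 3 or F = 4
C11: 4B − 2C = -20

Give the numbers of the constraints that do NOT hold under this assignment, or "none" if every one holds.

C1: 3C − 4B = 3(14) − 4(2) = 34 — satisfied.
C2: |-15 − (-12)| = 3 — satisfied.
C3: B + C = 16; 16 mod 4 = 0 — satisfied.
C4: min(-12, 2) = -12 — satisfied.
C5: E × B = -12 × 2 = -24 — satisfied.
C6: C = 14, not > 15; antecedent false, conditional vacuously true — satisfied.
C7: |2 − 14| = 12 — satisfied.
C8: B = 2 > 1, so we need F ≤ 1; but F = 2 > 1 — violated.
C9: E = -12 lies in [-12, -9] — satisfied.
C10: G = 3 = 3 (first disjunct) — satisfied.
C11: 4B − 2C = 4(2) − 2(14) = -20 — satisfied.

The assignment fails constraint 8.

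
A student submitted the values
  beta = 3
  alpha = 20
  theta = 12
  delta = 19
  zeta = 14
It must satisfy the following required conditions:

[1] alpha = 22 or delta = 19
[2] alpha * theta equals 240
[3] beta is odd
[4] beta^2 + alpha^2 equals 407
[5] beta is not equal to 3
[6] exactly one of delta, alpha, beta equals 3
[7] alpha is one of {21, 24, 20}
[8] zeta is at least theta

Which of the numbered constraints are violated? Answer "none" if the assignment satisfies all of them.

Constraints 4 and 5 are violated.

[1] alpha = 20 ≠ 22, but delta = 19 = 19 (second disjunct) — satisfied.
[2] alpha * theta = 20 * 12 = 240 — satisfied.
[3] beta = 3 is odd — satisfied.
[4] beta^2 + alpha^2 = 3^2 + 20^2 = 9 + 400 = 409, not 407 — violated.
[5] beta = 3, but 3 is required to differ — violated.
[6] delta=19, alpha=20, beta=3; 1 of them equals 3 — satisfied.
[7] alpha = 20 is in {21, 24, 20} — satisfied.
[8] zeta = 14, theta = 12; 14 ≥ 12 — satisfied.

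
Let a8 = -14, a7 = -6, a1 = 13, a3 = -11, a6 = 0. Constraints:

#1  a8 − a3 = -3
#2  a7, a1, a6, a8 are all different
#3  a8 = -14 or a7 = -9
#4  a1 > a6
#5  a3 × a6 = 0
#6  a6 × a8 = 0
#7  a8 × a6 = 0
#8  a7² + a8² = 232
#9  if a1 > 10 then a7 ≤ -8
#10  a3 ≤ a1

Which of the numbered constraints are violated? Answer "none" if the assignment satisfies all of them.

Constraint 9 is violated.

#1 a8 − a3 = -14 − (-11) = -3 — satisfied.
#2 values -6, 13, 0, -14 are pairwise distinct — satisfied.
#3 a8 = -14 = -14 (first disjunct) — satisfied.
#4 a1 = 13, a6 = 0; 13 > 0 — satisfied.
#5 a3 × a6 = -11 × 0 = 0 — satisfied.
#6 a6 × a8 = 0 × (-14) = 0 — satisfied.
#7 a8 × a6 = -14 × 0 = 0 — satisfied.
#8 a7² + a8² = (-6)² + (-14)² = 36 + 196 = 232 — satisfied.
#9 a1 = 13 > 10, so we need a7 ≤ -8; but a7 = -6 > -8 — violated.
#10 a3 = -11, a1 = 13; -11 ≤ 13 — satisfied.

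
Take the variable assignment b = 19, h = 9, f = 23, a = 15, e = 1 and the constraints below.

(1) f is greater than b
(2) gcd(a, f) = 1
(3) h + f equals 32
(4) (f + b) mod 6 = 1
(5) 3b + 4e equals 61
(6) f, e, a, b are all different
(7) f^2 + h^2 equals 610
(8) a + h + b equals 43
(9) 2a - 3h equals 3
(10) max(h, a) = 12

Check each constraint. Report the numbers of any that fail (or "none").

Constraints 4, 10 do not hold.

(1) f = 23, b = 19; 23 > 19  ✔
(2) gcd(15, 23) = 1  ✔
(3) h + f = 9 + 23 = 32  ✔
(4) f + b = 42; 42 mod 6 = 0, not 1  ✘
(5) 3b + 4e = 3(19) + 4(1) = 61  ✔
(6) values 23, 1, 15, 19 are pairwise distinct  ✔
(7) f^2 + h^2 = 23^2 + 9^2 = 529 + 81 = 610  ✔
(8) a + h + b = 15 + 9 + 19 = 43  ✔
(9) 2a - 3h = 2(15) - 3(9) = 3  ✔
(10) max(9, 15) = 15, not 12  ✘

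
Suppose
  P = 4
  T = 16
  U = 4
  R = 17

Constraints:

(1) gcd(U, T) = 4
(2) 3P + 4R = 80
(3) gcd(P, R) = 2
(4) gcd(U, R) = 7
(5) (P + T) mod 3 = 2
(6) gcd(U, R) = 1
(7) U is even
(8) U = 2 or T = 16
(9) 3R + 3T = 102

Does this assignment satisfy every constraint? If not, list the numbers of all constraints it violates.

The assignment fails constraints 3, 4, 9.

(1) gcd(4, 16) = 4  true
(2) 3P + 4R = 3(4) + 4(17) = 80  true
(3) gcd(4, 17) = 1, not 2  false
(4) gcd(4, 17) = 1, not 7  false
(5) P + T = 20; 20 mod 3 = 2  true
(6) gcd(4, 17) = 1  true
(7) U = 4 is even  true
(8) U = 4 ≠ 2, but T = 16 = 16 (second disjunct)  true
(9) 3R + 3T = 3(17) + 3(16) = 99, not 102  false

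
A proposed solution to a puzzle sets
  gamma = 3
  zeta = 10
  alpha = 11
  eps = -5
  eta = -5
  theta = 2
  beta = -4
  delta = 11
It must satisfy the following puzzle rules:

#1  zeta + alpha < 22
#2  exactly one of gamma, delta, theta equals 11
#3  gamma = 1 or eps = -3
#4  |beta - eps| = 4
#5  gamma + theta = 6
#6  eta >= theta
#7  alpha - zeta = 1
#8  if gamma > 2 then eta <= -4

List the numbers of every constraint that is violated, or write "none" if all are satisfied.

Constraints 3, 4, 5, 6 do not hold.

#1 zeta + alpha = 10 + 11 = 21; 21 < 22  OK
#2 gamma=3, delta=11, theta=2; 1 of them equals 11  OK
#3 gamma = 3 ≠ 1 and eps = -5 ≠ -3; both disjuncts false  FAIL
#4 |-4 - (-5)| = 1, not 4  FAIL
#5 gamma + theta = 3 + 2 = 5, not 6  FAIL
#6 eta = -5, theta = 2; -5 < 2 (want ≥)  FAIL
#7 alpha - zeta = 11 - 10 = 1  OK
#8 gamma = 3 > 2, so we need eta ≤ -4; eta = -5 ≤ -4  OK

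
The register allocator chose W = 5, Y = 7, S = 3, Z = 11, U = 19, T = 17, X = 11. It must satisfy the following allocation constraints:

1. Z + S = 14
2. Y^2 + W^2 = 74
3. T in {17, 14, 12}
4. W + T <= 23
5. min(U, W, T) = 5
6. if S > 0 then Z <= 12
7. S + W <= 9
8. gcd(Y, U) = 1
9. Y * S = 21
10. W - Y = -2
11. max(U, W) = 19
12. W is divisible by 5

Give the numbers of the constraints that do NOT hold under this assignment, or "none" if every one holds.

1. Z + S = 11 + 3 = 14 — satisfied.
2. Y^2 + W^2 = 7^2 + 5^2 = 49 + 25 = 74 — satisfied.
3. T = 17 is in {17, 14, 12} — satisfied.
4. W + T = 5 + 17 = 22; 22 ≤ 23 — satisfied.
5. min(19, 5, 17) = 5 — satisfied.
6. S = 3 > 0, so we need Z ≤ 12; Z = 11 ≤ 12 — satisfied.
7. S + W = 3 + 5 = 8; 8 ≤ 9 — satisfied.
8. gcd(7, 19) = 1 — satisfied.
9. Y * S = 7 * 3 = 21 — satisfied.
10. W - Y = 5 - 7 = -2 — satisfied.
11. max(19, 5) = 19 — satisfied.
12. 5 / 5 = 1, so 5 divides 5 — satisfied.

No violations.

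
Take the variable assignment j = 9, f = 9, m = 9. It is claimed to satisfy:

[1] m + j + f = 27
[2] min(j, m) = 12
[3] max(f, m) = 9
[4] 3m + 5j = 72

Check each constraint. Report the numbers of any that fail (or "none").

[1] m + j + f = 9 + 9 + 9 = 27 — OK.
[2] min(9, 9) = 9, not 12 — violated.
[3] max(9, 9) = 9 — OK.
[4] 3m + 5j = 3(9) + 5(9) = 72 — OK.

The assignment fails constraint 2.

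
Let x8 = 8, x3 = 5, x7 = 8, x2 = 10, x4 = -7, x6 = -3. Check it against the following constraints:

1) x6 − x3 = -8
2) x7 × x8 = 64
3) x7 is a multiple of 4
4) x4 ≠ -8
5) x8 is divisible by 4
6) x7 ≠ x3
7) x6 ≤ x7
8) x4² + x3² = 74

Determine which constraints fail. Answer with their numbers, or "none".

1) x6 − x3 = -3 − 5 = -8  ✓
2) x7 × x8 = 8 × 8 = 64  ✓
3) 8 / 4 = 2, so 4 divides 8  ✓
4) x4 = -7, and -7 ≠ -8  ✓
5) 8 / 4 = 2, so 4 divides 8  ✓
6) x7 = 8, x3 = 5; distinct  ✓
7) x6 = -3, x7 = 8; -3 ≤ 8  ✓
8) x4² + x3² = (-7)² + 5² = 49 + 25 = 74  ✓

The assignment satisfies every constraint.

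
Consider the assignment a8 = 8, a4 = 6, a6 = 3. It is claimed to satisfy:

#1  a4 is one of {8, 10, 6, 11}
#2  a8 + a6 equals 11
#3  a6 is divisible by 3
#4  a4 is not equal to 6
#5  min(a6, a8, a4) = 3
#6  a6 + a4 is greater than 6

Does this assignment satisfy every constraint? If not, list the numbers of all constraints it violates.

#1 a4 = 6 is in {8, 10, 6, 11} — holds.
#2 a8 + a6 = 8 + 3 = 11 — holds.
#3 3 / 3 = 1, so 3 divides 3 — holds.
#4 a4 = 6, but 6 is required to differ — does not hold.
#5 min(3, 8, 6) = 3 — holds.
#6 a6 + a4 = 3 + 6 = 9; 9 > 6 — holds.

Constraint 4 is violated.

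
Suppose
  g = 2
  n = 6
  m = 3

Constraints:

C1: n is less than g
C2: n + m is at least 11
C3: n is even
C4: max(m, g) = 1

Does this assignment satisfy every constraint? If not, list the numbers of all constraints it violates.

The assignment fails constraints 1, 2, and 4.

C1: n = 6, g = 2; 6 ≥ 2 (want <)  ✗
C2: n + m = 6 + 3 = 9; 9 < 11, bound 11 not met  ✗
C3: n = 6 is even  ✓
C4: max(3, 2) = 3, not 1  ✗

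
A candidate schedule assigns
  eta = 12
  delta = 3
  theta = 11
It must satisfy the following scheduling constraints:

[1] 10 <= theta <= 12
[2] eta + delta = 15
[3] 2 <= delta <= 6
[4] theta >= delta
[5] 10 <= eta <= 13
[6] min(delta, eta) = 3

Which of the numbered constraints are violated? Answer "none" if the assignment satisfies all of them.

[1] theta = 11 lies in [10, 12]  ✓
[2] eta + delta = 12 + 3 = 15  ✓
[3] delta = 3 lies in [2, 6]  ✓
[4] theta = 11, delta = 3; 11 ≥ 3  ✓
[5] eta = 12 lies in [10, 13]  ✓
[6] min(3, 12) = 3  ✓

All constraints are satisfied.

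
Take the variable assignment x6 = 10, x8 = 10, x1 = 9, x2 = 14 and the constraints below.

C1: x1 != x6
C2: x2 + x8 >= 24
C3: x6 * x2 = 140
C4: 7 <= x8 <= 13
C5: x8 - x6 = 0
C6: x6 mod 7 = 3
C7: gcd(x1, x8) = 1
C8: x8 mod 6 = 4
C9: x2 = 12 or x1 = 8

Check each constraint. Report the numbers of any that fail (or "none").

Constraint 9 is violated.

C1: x1 = 9, x6 = 10; distinct — holds.
C2: x2 + x8 = 14 + 10 = 24; 24 ≥ 24 — holds.
C3: x6 * x2 = 10 * 14 = 140 — holds.
C4: x8 = 10 lies in [7, 13] — holds.
C5: x8 - x6 = 10 - 10 = 0 — holds.
C6: 10 mod 7 = 3 — holds.
C7: gcd(9, 10) = 1 — holds.
C8: 10 mod 6 = 4 — holds.
C9: x2 = 14 ≠ 12 and x1 = 9 ≠ 8; both disjuncts false — fails.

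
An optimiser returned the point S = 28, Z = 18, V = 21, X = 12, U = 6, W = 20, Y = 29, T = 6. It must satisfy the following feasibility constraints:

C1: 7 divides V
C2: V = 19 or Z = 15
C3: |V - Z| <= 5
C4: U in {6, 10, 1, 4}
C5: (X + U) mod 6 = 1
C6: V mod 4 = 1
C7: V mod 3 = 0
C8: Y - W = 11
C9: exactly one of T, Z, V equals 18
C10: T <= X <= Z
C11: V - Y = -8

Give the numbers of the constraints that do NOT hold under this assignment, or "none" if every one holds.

C1: 21 / 7 = 3, so 7 divides 21 — holds.
C2: V = 21 ≠ 19 and Z = 18 ≠ 15; both disjuncts false — does not hold.
C3: |21 - 18| = 3; 3 ≤ 5 — holds.
C4: U = 6 is in {6, 10, 1, 4} — holds.
C5: X + U = 18; 18 mod 6 = 0, not 1 — does not hold.
C6: 21 mod 4 = 1 — holds.
C7: 21 mod 3 = 0 — holds.
C8: Y - W = 29 - 20 = 9, not 11 — does not hold.
C9: T=6, Z=18, V=21; 1 of them equals 18 — holds.
C10: values 6 <= 12 <= 18 — holds.
C11: V - Y = 21 - 29 = -8 — holds.

Violated: 2, 5, and 8.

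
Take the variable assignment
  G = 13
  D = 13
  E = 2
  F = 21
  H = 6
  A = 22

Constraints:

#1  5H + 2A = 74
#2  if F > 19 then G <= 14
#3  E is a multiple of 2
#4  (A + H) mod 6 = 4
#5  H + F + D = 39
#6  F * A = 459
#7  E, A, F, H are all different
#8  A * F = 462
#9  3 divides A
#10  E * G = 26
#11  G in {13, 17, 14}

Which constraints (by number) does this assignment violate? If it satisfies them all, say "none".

#1 5H + 2A = 5(6) + 2(22) = 74  ✓
#2 F = 21 > 19, so we need G ≤ 14; G = 13 ≤ 14  ✓
#3 2 / 2 = 1, so 2 divides 2  ✓
#4 A + H = 28; 28 mod 6 = 4  ✓
#5 H + F + D = 6 + 21 + 13 = 40, not 39  ✗
#6 F * A = 21 * 22 = 462, not 459  ✗
#7 values 2, 22, 21, 6 are pairwise distinct  ✓
#8 A * F = 22 * 21 = 462  ✓
#9 22 = 3*7 + 1, so 3 does not divide 22  ✗
#10 E * G = 2 * 13 = 26  ✓
#11 G = 13 is in {13, 17, 14}  ✓

Constraints 5, 6, and 9 do not hold.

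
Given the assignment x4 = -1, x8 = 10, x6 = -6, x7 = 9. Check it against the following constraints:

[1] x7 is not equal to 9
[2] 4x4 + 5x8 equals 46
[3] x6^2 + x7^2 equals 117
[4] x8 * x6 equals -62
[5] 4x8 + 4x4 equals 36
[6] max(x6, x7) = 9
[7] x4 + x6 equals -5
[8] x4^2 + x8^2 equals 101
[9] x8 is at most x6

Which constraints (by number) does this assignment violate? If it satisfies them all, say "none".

[1] x7 = 9, but 9 is required to differ  fails
[2] 4x4 + 5x8 = 4(-1) + 5(10) = 46  holds
[3] x6^2 + x7^2 = (-6)^2 + 9^2 = 36 + 81 = 117  holds
[4] x8 * x6 = 10 * (-6) = -60, not -62  fails
[5] 4x8 + 4x4 = 4(10) + 4(-1) = 36  holds
[6] max(-6, 9) = 9  holds
[7] x4 + x6 = -1 + (-6) = -7, not -5  fails
[8] x4^2 + x8^2 = (-1)^2 + 10^2 = 1 + 100 = 101  holds
[9] x8 = 10, x6 = -6; 10 > -6 (want ≤)  fails

Constraints 1, 4, 7, 9 are violated.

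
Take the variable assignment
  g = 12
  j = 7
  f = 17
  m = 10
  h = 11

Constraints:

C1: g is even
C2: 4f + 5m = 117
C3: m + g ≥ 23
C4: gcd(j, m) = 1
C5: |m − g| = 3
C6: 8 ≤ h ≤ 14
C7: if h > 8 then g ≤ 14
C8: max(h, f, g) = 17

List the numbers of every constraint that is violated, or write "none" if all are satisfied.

Violated: 2, 3, and 5.

C1: g = 12 is even  holds
C2: 4f + 5m = 4(17) + 5(10) = 118, not 117  fails
C3: m + g = 10 + 12 = 22; 22 < 23, bound 23 not met  fails
C4: gcd(7, 10) = 1  holds
C5: |10 − 12| = 2, not 3  fails
C6: h = 11 lies in [8, 14]  holds
C7: h = 11 > 8, so we need g ≤ 14; g = 12 ≤ 14  holds
C8: max(11, 17, 12) = 17  holds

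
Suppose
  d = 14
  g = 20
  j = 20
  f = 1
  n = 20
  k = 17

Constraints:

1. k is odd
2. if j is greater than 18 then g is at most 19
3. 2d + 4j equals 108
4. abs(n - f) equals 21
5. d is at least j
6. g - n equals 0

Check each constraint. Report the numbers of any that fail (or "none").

Violated: 2, 4, and 5.

1. k = 17 is odd  true
2. j = 20 > 18, so we need g ≤ 19; but g = 20 > 19  false
3. 2d + 4j = 2(14) + 4(20) = 108  true
4. abs(20 - 1) = 19, not 21  false
5. d = 14, j = 20; 14 < 20 (want ≥)  false
6. g - n = 20 - 20 = 0  true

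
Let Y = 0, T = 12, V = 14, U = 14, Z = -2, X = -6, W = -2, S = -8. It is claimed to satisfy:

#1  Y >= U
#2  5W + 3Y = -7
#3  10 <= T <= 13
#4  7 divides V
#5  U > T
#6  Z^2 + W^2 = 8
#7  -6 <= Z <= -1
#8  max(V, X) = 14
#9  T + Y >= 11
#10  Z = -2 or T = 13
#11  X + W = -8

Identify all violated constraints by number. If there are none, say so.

#1 Y = 0, U = 14; 0 < 14 (want ≥) — fails.
#2 5W + 3Y = 5(-2) + 3(0) = -10, not -7 — fails.
#3 T = 12 lies in [10, 13] — holds.
#4 14 / 7 = 2, so 7 divides 14 — holds.
#5 U = 14, T = 12; 14 > 12 — holds.
#6 Z^2 + W^2 = (-2)^2 + (-2)^2 = 4 + 4 = 8 — holds.
#7 Z = -2 lies in [-6, -1] — holds.
#8 max(14, -6) = 14 — holds.
#9 T + Y = 12 + 0 = 12; 12 ≥ 11 — holds.
#10 Z = -2 = -2 (first disjunct) — holds.
#11 X + W = -6 + (-2) = -8 — holds.

Constraints 1, 2 do not hold.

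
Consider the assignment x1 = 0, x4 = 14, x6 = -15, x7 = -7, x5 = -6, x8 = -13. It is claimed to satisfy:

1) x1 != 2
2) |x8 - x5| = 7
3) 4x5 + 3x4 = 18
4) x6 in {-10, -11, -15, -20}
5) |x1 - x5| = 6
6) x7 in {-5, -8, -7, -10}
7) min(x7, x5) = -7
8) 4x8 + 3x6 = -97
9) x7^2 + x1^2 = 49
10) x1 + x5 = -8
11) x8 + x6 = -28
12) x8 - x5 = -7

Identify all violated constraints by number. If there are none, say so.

1) x1 = 0, and 0 ≠ 2 — satisfied.
2) |-13 - (-6)| = 7 — satisfied.
3) 4x5 + 3x4 = 4(-6) + 3(14) = 18 — satisfied.
4) x6 = -15 is in {-10, -11, -15, -20} — satisfied.
5) |0 - (-6)| = 6 — satisfied.
6) x7 = -7 is in {-5, -8, -7, -10} — satisfied.
7) min(-7, -6) = -7 — satisfied.
8) 4x8 + 3x6 = 4(-13) + 3(-15) = -97 — satisfied.
9) x7^2 + x1^2 = (-7)^2 + 0^2 = 49 + 0 = 49 — satisfied.
10) x1 + x5 = 0 + (-6) = -6, not -8 — violated.
11) x8 + x6 = -13 + (-15) = -28 — satisfied.
12) x8 - x5 = -13 - (-6) = -7 — satisfied.

Constraint 10 is violated.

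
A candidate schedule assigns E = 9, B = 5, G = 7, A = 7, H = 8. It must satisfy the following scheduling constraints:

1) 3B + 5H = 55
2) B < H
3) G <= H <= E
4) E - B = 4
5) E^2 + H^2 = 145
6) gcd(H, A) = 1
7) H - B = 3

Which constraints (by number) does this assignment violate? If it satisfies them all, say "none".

1) 3B + 5H = 3(5) + 5(8) = 55 — OK.
2) B = 5, H = 8; 5 < 8 — OK.
3) values 7 <= 8 <= 9 — OK.
4) E - B = 9 - 5 = 4 — OK.
5) E^2 + H^2 = 9^2 + 8^2 = 81 + 64 = 145 — OK.
6) gcd(8, 7) = 1 — OK.
7) H - B = 8 - 5 = 3 — OK.

No violations.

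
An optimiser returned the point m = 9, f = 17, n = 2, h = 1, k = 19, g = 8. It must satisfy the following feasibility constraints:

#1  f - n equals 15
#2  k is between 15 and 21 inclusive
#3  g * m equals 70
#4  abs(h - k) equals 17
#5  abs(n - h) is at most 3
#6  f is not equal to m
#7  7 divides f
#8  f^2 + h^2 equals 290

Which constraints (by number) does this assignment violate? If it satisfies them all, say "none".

Constraints 3, 4, and 7 are violated.

#1 f - n = 17 - 2 = 15 — holds.
#2 k = 19 lies in [15, 21] — holds.
#3 g * m = 8 * 9 = 72, not 70 — fails.
#4 abs(1 - 19) = 18, not 17 — fails.
#5 abs(2 - 1) = 1; 1 ≤ 3 — holds.
#6 f = 17, m = 9; distinct — holds.
#7 17 = 7*2 + 3, so 7 does not divide 17 — fails.
#8 f^2 + h^2 = 17^2 + 1^2 = 289 + 1 = 290 — holds.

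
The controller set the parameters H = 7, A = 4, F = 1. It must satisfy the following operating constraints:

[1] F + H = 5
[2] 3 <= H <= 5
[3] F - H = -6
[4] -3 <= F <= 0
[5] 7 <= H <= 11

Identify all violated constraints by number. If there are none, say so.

[1] F + H = 1 + 7 = 8, not 5  false
[2] H = 7 is outside [3, 5]  false
[3] F - H = 1 - 7 = -6  true
[4] F = 1 is outside [-3, 0]  false
[5] H = 7 lies in [7, 11]  true

No — constraints 1, 2, 4 are not satisfied.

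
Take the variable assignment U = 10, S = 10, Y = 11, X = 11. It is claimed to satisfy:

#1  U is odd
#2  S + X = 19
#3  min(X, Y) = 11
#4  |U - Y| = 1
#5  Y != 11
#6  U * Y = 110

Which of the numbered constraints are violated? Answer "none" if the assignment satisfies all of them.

#1 U = 10 is even — violated.
#2 S + X = 10 + 11 = 21, not 19 — violated.
#3 min(11, 11) = 11 — OK.
#4 |10 - 11| = 1 — OK.
#5 Y = 11, but 11 is required to differ — violated.
#6 U * Y = 10 * 11 = 110 — OK.

Constraints 1, 2, 5 do not hold.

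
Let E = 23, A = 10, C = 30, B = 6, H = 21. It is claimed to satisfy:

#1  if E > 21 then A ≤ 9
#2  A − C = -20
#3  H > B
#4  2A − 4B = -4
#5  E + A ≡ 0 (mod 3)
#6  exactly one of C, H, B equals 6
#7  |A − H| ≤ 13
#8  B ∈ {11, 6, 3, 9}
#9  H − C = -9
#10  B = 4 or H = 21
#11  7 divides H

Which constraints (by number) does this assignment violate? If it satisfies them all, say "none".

#1 E = 23 > 21, so we need A ≤ 9; but A = 10 > 9  fails
#2 A − C = 10 − 30 = -20  holds
#3 H = 21, B = 6; 21 > 6  holds
#4 2A − 4B = 2(10) − 4(6) = -4  holds
#5 E + A = 33; 33 mod 3 = 0  holds
#6 C=30, H=21, B=6; 1 of them equals 6  holds
#7 |10 − 21| = 11; 11 ≤ 13  holds
#8 B = 6 is in {11, 6, 3, 9}  holds
#9 H − C = 21 − 30 = -9  holds
#10 B = 6 ≠ 4, but H = 21 = 21 (second disjunct)  holds
#11 21 / 7 = 3, so 7 divides 21  holds

The assignment fails constraint 1.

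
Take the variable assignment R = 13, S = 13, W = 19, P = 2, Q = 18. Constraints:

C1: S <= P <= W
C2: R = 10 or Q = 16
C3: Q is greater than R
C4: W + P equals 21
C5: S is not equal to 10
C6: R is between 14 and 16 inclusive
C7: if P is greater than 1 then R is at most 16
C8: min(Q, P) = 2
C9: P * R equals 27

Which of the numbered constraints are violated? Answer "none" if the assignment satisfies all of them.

Constraints 1, 2, 6, and 9 do not hold.

C1: values 13, 2, 19; S = 13 is not <= P = 2  FAIL
C2: R = 13 ≠ 10 and Q = 18 ≠ 16; both disjuncts false  FAIL
C3: Q = 18, R = 13; 18 > 13  OK
C4: W + P = 19 + 2 = 21  OK
C5: S = 13, and 13 ≠ 10  OK
C6: R = 13 is outside [14, 16]  FAIL
C7: P = 2 > 1, so we need R ≤ 16; R = 13 ≤ 16  OK
C8: min(18, 2) = 2  OK
C9: P * R = 2 * 13 = 26, not 27  FAIL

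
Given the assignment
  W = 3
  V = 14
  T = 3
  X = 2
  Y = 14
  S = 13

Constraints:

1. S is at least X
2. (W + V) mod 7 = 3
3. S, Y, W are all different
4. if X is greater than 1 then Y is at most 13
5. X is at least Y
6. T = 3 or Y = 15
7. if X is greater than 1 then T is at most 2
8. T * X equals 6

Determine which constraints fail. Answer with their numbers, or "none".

No — constraints 4, 5, and 7 are not satisfied.

1. S = 13, X = 2; 13 ≥ 2  ✔
2. W + V = 17; 17 mod 7 = 3  ✔
3. values 13, 14, 3 are pairwise distinct  ✔
4. X = 2 > 1, so we need Y ≤ 13; but Y = 14 > 13  ✘
5. X = 2, Y = 14; 2 < 14 (want ≥)  ✘
6. T = 3 = 3 (first disjunct)  ✔
7. X = 2 > 1, so we need T ≤ 2; but T = 3 > 2  ✘
8. T * X = 3 * 2 = 6  ✔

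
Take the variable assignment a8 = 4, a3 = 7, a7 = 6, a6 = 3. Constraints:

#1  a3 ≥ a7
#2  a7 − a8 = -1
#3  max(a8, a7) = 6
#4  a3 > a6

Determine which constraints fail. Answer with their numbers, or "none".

Constraint 2 does not hold.

#1 a3 = 7, a7 = 6; 7 ≥ 6 — holds.
#2 a7 − a8 = 6 − 4 = 2, not -1 — does not hold.
#3 max(4, 6) = 6 — holds.
#4 a3 = 7, a6 = 3; 7 > 3 — holds.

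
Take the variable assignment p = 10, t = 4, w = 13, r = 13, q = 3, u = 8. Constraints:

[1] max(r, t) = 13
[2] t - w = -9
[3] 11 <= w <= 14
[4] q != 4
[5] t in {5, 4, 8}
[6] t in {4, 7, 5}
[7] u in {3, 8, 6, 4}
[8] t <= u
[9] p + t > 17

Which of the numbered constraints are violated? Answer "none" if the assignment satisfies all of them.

[1] max(13, 4) = 13  holds
[2] t - w = 4 - 13 = -9  holds
[3] w = 13 lies in [11, 14]  holds
[4] q = 3, and 3 ≠ 4  holds
[5] t = 4 is in {5, 4, 8}  holds
[6] t = 4 is in {4, 7, 5}  holds
[7] u = 8 is in {3, 8, 6, 4}  holds
[8] t = 4, u = 8; 4 ≤ 8  holds
[9] p + t = 10 + 4 = 14; 14 ≤ 17, bound 17 not met  fails

Violated: 9.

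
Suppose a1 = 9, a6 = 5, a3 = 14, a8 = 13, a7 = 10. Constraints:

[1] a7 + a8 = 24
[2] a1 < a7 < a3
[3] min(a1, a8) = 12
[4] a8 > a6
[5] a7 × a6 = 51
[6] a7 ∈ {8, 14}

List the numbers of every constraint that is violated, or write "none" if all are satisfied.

Constraints 1, 3, 5, and 6 are violated.

[1] a7 + a8 = 10 + 13 = 23, not 24 — violated.
[2] values 9 < 10 < 14 — satisfied.
[3] min(9, 13) = 9, not 12 — violated.
[4] a8 = 13, a6 = 5; 13 > 5 — satisfied.
[5] a7 × a6 = 10 × 5 = 50, not 51 — violated.
[6] a7 = 10 is not in {8, 14} — violated.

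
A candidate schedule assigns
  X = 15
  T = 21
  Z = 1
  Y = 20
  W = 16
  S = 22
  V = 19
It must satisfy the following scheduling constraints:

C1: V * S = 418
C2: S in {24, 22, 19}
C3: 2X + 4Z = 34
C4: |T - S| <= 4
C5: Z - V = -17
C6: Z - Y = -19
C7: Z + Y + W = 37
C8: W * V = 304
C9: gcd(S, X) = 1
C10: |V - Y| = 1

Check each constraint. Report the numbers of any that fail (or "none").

C1: V * S = 19 * 22 = 418 — holds.
C2: S = 22 is in {24, 22, 19} — holds.
C3: 2X + 4Z = 2(15) + 4(1) = 34 — holds.
C4: |21 - 22| = 1; 1 ≤ 4 — holds.
C5: Z - V = 1 - 19 = -18, not -17 — does not hold.
C6: Z - Y = 1 - 20 = -19 — holds.
C7: Z + Y + W = 1 + 20 + 16 = 37 — holds.
C8: W * V = 16 * 19 = 304 — holds.
C9: gcd(22, 15) = 1 — holds.
C10: |19 - 20| = 1 — holds.

Violated: 5.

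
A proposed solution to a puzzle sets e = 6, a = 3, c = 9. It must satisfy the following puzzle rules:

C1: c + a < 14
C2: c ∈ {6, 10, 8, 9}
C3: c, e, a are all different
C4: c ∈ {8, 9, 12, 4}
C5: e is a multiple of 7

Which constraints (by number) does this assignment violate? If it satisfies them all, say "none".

No — constraint 5 is not satisfied.

C1: c + a = 9 + 3 = 12; 12 < 14 — holds.
C2: c = 9 is in {6, 10, 8, 9} — holds.
C3: values 9, 6, 3 are pairwise distinct — holds.
C4: c = 9 is in {8, 9, 12, 4} — holds.
C5: 6 = 7×0 + 6, so 7 does not divide 6 — does not hold.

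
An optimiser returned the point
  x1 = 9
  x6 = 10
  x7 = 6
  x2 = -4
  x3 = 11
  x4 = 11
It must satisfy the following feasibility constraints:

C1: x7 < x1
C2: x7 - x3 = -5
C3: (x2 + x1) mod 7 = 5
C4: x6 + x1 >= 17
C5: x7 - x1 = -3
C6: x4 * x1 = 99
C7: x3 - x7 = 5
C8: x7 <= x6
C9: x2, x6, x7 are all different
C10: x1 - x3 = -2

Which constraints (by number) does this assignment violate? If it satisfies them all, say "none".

C1: x7 = 6, x1 = 9; 6 < 9  OK
C2: x7 - x3 = 6 - 11 = -5  OK
C3: x2 + x1 = 5; 5 mod 7 = 5  OK
C4: x6 + x1 = 10 + 9 = 19; 19 ≥ 17  OK
C5: x7 - x1 = 6 - 9 = -3  OK
C6: x4 * x1 = 11 * 9 = 99  OK
C7: x3 - x7 = 11 - 6 = 5  OK
C8: x7 = 6, x6 = 10; 6 ≤ 10  OK
C9: values -4, 10, 6 are pairwise distinct  OK
C10: x1 - x3 = 9 - 11 = -2  OK

None — every constraint holds.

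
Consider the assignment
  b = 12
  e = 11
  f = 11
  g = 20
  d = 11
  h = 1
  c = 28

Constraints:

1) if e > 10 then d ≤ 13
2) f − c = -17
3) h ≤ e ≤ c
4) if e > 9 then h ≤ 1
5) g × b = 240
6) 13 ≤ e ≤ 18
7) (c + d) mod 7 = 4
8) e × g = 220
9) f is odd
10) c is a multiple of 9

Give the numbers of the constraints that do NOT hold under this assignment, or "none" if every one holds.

1) e = 11 > 10, so we need d ≤ 13; d = 11 ≤ 13 — satisfied.
2) f − c = 11 − 28 = -17 — satisfied.
3) values 1 ≤ 11 ≤ 28 — satisfied.
4) e = 11 > 9, so we need h ≤ 1; h = 1 ≤ 1 — satisfied.
5) g × b = 20 × 12 = 240 — satisfied.
6) e = 11 is outside [13, 18] — violated.
7) c + d = 39; 39 mod 7 = 4 — satisfied.
8) e × g = 11 × 20 = 220 — satisfied.
9) f = 11 is odd — satisfied.
10) 28 = 9×3 + 1, so 9 does not divide 28 — violated.

Constraints 6 and 10 do not hold.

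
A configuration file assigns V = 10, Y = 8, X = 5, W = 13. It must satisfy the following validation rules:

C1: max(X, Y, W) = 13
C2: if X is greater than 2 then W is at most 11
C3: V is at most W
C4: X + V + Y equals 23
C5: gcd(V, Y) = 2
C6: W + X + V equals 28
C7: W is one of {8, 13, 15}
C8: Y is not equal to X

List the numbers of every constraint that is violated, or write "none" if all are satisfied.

The assignment fails constraint 2.

C1: max(5, 8, 13) = 13 — OK.
C2: X = 5 > 2, so we need W ≤ 11; but W = 13 > 11 — violated.
C3: V = 10, W = 13; 10 ≤ 13 — OK.
C4: X + V + Y = 5 + 10 + 8 = 23 — OK.
C5: gcd(10, 8) = 2 — OK.
C6: W + X + V = 13 + 5 + 10 = 28 — OK.
C7: W = 13 is in {8, 13, 15} — OK.
C8: Y = 8, X = 5; distinct — OK.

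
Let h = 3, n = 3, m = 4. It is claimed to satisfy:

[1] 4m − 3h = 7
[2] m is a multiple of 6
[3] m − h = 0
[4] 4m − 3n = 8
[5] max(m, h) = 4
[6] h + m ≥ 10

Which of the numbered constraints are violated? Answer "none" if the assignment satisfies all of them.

Violated: 2, 3, 4, and 6.

[1] 4m − 3h = 4(4) − 3(3) = 7  ✓
[2] 4 = 6×0 + 4, so 6 does not divide 4  ✗
[3] m − h = 4 − 3 = 1, not 0  ✗
[4] 4m − 3n = 4(4) − 3(3) = 7, not 8  ✗
[5] max(4, 3) = 4  ✓
[6] h + m = 3 + 4 = 7; 7 < 10, bound 10 not met  ✗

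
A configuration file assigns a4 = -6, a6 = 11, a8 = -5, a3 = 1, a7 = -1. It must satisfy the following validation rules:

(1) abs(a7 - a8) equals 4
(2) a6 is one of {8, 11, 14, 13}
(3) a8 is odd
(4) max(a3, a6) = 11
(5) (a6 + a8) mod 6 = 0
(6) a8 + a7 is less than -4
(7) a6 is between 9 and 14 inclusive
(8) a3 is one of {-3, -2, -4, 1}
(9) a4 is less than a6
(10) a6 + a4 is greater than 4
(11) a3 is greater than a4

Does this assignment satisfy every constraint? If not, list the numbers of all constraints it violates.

(1) abs(-1 - (-5)) = 4  ✓
(2) a6 = 11 is in {8, 11, 14, 13}  ✓
(3) a8 = -5 is odd  ✓
(4) max(1, 11) = 11  ✓
(5) a6 + a8 = 6; 6 mod 6 = 0  ✓
(6) a8 + a7 = -5 + (-1) = -6; -6 < -4  ✓
(7) a6 = 11 lies in [9, 14]  ✓
(8) a3 = 1 is in {-3, -2, -4, 1}  ✓
(9) a4 = -6, a6 = 11; -6 < 11  ✓
(10) a6 + a4 = 11 + (-6) = 5; 5 > 4  ✓
(11) a3 = 1, a4 = -6; 1 > -6  ✓

The assignment satisfies every constraint.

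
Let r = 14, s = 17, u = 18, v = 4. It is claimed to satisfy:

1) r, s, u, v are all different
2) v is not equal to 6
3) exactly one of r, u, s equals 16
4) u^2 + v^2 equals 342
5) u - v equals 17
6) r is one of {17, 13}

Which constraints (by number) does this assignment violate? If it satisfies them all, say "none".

1) values 14, 17, 18, 4 are pairwise distinct — OK.
2) v = 4, and 4 ≠ 6 — OK.
3) r=14, u=18, s=17; 0 of them equal 16, not exactly one — violated.
4) u^2 + v^2 = 18^2 + 4^2 = 324 + 16 = 340, not 342 — violated.
5) u - v = 18 - 4 = 14, not 17 — violated.
6) r = 14 is not in {17, 13} — violated.

No — constraints 3, 4, 5, and 6 are not satisfied.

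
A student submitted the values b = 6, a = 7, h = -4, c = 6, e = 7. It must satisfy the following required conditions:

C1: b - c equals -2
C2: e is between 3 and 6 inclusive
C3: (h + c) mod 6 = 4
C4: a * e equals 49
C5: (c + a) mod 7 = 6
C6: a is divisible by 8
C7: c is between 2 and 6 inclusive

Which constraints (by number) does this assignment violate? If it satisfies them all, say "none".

C1: b - c = 6 - 6 = 0, not -2 — fails.
C2: e = 7 is outside [3, 6] — fails.
C3: h + c = 2; 2 mod 6 = 2, not 4 — fails.
C4: a * e = 7 * 7 = 49 — holds.
C5: c + a = 13; 13 mod 7 = 6 — holds.
C6: 7 = 8*0 + 7, so 8 does not divide 7 — fails.
C7: c = 6 lies in [2, 6] — holds.

Constraints 1, 2, 3, and 6 do not hold.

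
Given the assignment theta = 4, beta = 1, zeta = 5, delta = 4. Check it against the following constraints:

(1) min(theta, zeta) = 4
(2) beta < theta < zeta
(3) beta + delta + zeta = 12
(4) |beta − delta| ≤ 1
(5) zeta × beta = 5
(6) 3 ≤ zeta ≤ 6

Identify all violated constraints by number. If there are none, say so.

Constraints 3 and 4 are violated.

(1) min(4, 5) = 4 — satisfied.
(2) values 1 < 4 < 5 — satisfied.
(3) beta + delta + zeta = 1 + 4 + 5 = 10, not 12 — violated.
(4) |1 − 4| = 3; 3 > 1, exceeds bound 1 — violated.
(5) zeta × beta = 5 × 1 = 5 — satisfied.
(6) zeta = 5 lies in [3, 6] — satisfied.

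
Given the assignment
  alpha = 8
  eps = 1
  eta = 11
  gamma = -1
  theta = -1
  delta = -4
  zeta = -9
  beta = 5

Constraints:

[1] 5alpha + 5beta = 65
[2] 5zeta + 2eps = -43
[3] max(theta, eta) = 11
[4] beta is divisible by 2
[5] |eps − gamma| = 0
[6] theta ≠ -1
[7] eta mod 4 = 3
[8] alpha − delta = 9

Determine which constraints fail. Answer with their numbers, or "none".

No — constraints 4, 5, 6, 8 are not satisfied.

[1] 5alpha + 5beta = 5(8) + 5(5) = 65 — holds.
[2] 5zeta + 2eps = 5(-9) + 2(1) = -43 — holds.
[3] max(-1, 11) = 11 — holds.
[4] 5 = 2×2 + 1, so 2 does not divide 5 — does not hold.
[5] |1 − (-1)| = 2, not 0 — does not hold.
[6] theta = -1, but -1 is required to differ — does not hold.
[7] 11 mod 4 = 3 — holds.
[8] alpha − delta = 8 − (-4) = 12, not 9 — does not hold.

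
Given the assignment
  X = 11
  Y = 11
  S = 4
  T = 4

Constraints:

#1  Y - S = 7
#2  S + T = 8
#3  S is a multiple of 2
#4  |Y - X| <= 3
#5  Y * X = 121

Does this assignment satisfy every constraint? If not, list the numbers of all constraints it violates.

#1 Y - S = 11 - 4 = 7  ✓
#2 S + T = 4 + 4 = 8  ✓
#3 4 / 2 = 2, so 2 divides 4  ✓
#4 |11 - 11| = 0; 0 ≤ 3  ✓
#5 Y * X = 11 * 11 = 121  ✓

All constraints are satisfied.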